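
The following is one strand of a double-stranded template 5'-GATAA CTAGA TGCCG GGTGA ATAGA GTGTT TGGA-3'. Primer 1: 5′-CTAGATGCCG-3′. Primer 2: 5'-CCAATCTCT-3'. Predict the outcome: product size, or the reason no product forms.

Primer 2 (CCAATCTCT) does not match the top strand, and its reverse complement AGAGATTGG does not match either.
With no annealing site for primer 2, no amplification occurs.

No product — primer 2 has no binding site in the template.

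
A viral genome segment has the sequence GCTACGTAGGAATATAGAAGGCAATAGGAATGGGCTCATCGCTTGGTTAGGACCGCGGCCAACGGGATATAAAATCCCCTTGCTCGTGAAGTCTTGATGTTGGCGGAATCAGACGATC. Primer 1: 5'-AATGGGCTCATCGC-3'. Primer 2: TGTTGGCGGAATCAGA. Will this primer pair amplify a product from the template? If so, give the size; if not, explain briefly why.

No product — both primers anneal to the same strand and extend in the same direction.

Primer 1 (AATGGGCTCATCGC) matches the top strand at positions 29–42 (3' end points downstream).
Primer 2 (TGTTGGCGGAATCAGA) also matches the top strand directly, at positions 98–113 — its reverse complement TCTGATTCCGCCAACA is not present.
Both primers anneal to the bottom strand with 3' ends pointing the same way, so neither can prime synthesis back toward the other.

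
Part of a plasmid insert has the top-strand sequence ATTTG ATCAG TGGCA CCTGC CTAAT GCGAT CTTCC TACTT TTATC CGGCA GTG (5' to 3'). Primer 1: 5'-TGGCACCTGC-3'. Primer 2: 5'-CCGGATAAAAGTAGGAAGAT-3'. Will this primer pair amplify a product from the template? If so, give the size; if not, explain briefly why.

Yes — a 38 bp product.

Primer 1 (TGGCACCTGC) matches the top strand at positions 11–20; it acts as a forward primer.
Primer 2's reverse complement is ATCTTCCTACTTTTATCCGG, matching the top strand at positions 29–48; it acts as a reverse primer.
The 3' ends face each other across positions 11–48, giving a 38 bp product.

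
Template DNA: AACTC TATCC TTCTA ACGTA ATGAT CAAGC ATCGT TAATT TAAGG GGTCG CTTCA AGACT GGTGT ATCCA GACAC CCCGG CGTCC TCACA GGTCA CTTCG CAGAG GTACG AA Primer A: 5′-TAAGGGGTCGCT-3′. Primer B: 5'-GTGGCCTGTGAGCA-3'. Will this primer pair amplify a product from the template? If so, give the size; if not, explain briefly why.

No product — primer B has no binding site in the template.

Primer B (GTGGCCTGTGAGCA) does not match the top strand, and its reverse complement TGCTCACAGGCCAC does not match either.
With no annealing site for primer B, no amplification occurs.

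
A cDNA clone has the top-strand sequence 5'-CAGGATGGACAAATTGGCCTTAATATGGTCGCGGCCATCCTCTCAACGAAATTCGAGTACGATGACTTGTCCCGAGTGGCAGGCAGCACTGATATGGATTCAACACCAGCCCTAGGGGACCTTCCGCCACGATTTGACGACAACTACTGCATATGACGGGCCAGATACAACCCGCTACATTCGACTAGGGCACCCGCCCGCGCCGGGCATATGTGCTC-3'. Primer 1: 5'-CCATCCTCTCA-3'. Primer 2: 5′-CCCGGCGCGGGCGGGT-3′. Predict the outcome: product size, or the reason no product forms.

Yes — a 173 bp product.

Primer 1 (CCATCCTCTCA) matches the top strand at positions 35–45; it acts as a forward primer.
Primer 2's reverse complement is ACCCGCCCGCGCCGGG, matching the top strand at positions 192–207; it acts as a reverse primer.
The 3' ends face each other across positions 35–207, giving a 173 bp product.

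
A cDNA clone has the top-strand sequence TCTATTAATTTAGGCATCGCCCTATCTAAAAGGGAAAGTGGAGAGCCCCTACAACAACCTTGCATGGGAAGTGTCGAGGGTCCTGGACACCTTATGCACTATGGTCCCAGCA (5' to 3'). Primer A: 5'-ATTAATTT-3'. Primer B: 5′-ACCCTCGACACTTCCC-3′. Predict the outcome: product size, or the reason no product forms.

Yes — a 78 bp product.

Primer A (ATTAATTT) matches the top strand at positions 4–11; it acts as a forward primer.
Primer B's reverse complement is GGGAAGTGTCGAGGGT, matching the top strand at positions 66–81; it acts as a reverse primer.
The 3' ends face each other across positions 4–81, giving a 78 bp product.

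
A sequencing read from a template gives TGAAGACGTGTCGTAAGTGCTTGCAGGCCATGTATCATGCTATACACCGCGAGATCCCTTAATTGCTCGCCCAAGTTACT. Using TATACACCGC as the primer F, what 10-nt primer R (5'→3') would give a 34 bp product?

5'-TTGGGCGAGC-3'

The forward primer binds at positions 41–50, so a 34 bp product ends at position 41 + 34 − 1 = 74.
The reverse primer anneals to the top strand over positions 65–74, i.e. to GCTCGCCCAA.
Its sequence written 5'→3' is the reverse complement: TTGGGCGAGC.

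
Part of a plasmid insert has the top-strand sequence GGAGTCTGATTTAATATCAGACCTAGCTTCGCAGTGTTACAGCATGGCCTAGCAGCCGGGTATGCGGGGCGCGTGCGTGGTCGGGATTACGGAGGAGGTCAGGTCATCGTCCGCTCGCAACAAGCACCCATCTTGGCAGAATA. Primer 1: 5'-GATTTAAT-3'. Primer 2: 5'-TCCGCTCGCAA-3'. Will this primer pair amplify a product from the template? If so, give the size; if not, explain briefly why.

Primer 1 (GATTTAAT) matches the top strand at positions 8–15 (3' end points downstream).
Primer 2 (TCCGCTCGCAA) also matches the top strand directly, at positions 110–120 — its reverse complement TTGCGAGCGGA is not present.
Both primers anneal to the bottom strand with 3' ends pointing the same way, so neither can prime synthesis back toward the other.

No product — both primers anneal to the same strand and extend in the same direction.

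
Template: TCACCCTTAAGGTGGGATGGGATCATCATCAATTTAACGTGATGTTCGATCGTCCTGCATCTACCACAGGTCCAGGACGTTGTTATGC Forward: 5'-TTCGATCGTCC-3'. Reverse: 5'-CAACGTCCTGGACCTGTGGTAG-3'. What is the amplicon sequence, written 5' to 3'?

The forward primer matches the template at positions 45–55.
Taking the reverse complement of CAACGTCCTGGACCTGTGGTAG gives CTACCACAGGTCCAGGACGTTG, found at positions 61–82 on the template; the primer anneals here to the top strand with its 3' end pointing upstream.
The product is the template from position 45 through 82 (38 bp).

5'-TTCGATCGTCCTGCATCTACCACAGGTCCAGGACGTTG-3'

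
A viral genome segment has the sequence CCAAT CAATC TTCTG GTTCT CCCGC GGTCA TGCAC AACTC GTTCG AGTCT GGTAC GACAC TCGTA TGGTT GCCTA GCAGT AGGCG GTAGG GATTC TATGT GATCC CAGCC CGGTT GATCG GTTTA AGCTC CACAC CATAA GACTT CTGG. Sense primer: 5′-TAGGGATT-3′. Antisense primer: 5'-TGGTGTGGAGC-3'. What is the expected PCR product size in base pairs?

Scanning the template, TAGGGATT occurs at positions 87–94; this primer anneals to the bottom strand there with its 3' end pointing downstream.
The reverse primer's reverse complement is GCTCCACACCA, which matches the template at positions 127–137.
Product length = (reverse-primer end) − (forward-primer start) + 1 = 137 − 87 + 1 = 51 bp.

51 bp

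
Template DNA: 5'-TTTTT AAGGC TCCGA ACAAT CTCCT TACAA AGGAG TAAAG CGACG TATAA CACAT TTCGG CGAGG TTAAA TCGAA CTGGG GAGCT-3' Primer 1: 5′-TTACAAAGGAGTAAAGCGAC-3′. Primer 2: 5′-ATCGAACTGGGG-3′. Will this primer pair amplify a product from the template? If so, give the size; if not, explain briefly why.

Primer 1 (TTACAAAGGAGTAAAGCGAC) matches the top strand at positions 25–44 (3' end points downstream).
Primer 2 (ATCGAACTGGGG) also matches the top strand directly, at positions 70–81 — its reverse complement CCCCAGTTCGAT is not present.
Both primers anneal to the bottom strand with 3' ends pointing the same way, so neither can prime synthesis back toward the other.

No product — both primers anneal to the same strand and extend in the same direction.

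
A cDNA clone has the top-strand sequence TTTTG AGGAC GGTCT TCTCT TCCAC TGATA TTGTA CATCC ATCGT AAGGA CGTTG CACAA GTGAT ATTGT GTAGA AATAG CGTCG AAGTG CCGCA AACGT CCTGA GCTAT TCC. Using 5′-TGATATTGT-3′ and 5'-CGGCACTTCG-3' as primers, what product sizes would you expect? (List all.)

68 bp, 32 bp

The forward primer TGATATTGT matches the top strand at positions 26–34, 62–70.
The reverse primer's reverse complement is CGAAGTGCCG, matching at positions 84–93.
Each forward site pairs with the reverse site to give a product ending at position 93: sizes 68, 32 bp.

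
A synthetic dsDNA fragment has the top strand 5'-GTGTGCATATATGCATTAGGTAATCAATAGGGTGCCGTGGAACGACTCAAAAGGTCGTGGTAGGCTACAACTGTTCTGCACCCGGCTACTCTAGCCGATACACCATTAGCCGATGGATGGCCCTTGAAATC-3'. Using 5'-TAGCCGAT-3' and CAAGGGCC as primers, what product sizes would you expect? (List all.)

The forward primer TAGCCGAT matches the top strand at positions 92–99, 107–114.
The reverse primer's reverse complement is GGCCCTTG, matching at positions 119–126.
Each forward site pairs with the reverse site to give a product ending at position 126: sizes 35, 20 bp.

35 bp, 20 bp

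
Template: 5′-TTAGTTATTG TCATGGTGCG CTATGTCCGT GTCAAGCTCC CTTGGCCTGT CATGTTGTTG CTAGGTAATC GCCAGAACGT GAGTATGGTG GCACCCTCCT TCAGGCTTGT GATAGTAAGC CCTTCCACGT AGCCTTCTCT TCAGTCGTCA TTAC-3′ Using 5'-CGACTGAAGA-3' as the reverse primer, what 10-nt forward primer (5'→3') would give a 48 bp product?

5'-TTCAGGCTTG-3'

The reverse primer's reverse complement TCTTCAGTCG matches the template at positions 138–147, so the product ends at position 147.
A 48 bp product then starts at position 147 − 48 + 1 = 100.
The forward primer is identical to the top strand there: TTCAGGCTTG.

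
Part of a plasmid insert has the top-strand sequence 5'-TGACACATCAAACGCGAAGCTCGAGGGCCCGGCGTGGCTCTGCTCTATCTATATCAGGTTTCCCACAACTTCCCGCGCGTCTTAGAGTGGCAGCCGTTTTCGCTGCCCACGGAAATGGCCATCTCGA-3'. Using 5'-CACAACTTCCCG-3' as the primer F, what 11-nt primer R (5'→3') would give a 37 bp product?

The forward primer binds at positions 64–75, so a 37 bp product ends at position 64 + 37 − 1 = 100.
The reverse primer anneals to the top strand over positions 90–100, i.e. to GCAGCCGTTTT.
Its sequence written 5'→3' is the reverse complement: AAAACGGCTGC.

5'-AAAACGGCTGC-3'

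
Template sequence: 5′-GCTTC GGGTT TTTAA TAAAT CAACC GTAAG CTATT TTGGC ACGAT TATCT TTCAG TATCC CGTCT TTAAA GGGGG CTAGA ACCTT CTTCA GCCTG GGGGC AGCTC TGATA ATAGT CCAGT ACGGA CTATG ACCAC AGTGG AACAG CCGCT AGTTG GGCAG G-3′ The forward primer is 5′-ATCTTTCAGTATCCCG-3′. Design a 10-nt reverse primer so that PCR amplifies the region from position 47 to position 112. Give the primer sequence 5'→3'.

5'-ATTATCAGAG-3'

The product's 3' end on the top strand is position 112.
The reverse primer anneals to the top strand over positions 103–112, i.e. to CTCTGATAAT.
Its sequence written 5'→3' is the reverse complement: ATTATCAGAG.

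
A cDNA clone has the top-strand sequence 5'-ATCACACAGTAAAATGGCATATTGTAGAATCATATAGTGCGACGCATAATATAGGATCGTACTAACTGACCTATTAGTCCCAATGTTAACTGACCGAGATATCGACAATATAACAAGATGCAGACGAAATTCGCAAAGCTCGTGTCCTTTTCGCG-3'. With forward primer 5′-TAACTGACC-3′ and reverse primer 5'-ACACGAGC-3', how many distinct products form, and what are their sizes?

The forward primer TAACTGACC matches the top strand at positions 63–71, 87–95.
The reverse primer's reverse complement is GCTCGTGT, matching at positions 138–145.
Each forward site pairs with the reverse site to give a product ending at position 145: sizes 83, 59 bp.

Two products: 83 bp, 59 bp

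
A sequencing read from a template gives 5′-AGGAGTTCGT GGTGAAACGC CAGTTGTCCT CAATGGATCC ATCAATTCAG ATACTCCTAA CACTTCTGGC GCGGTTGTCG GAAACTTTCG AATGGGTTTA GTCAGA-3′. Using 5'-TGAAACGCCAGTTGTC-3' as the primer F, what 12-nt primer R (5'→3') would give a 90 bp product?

The forward primer binds at positions 13–28, so a 90 bp product ends at position 13 + 90 − 1 = 102.
The reverse primer anneals to the top strand over positions 91–102, i.e. to AATGGGTTTAGT.
Its sequence written 5'→3' is the reverse complement: ACTAAACCCATT.

5'-ACTAAACCCATT-3'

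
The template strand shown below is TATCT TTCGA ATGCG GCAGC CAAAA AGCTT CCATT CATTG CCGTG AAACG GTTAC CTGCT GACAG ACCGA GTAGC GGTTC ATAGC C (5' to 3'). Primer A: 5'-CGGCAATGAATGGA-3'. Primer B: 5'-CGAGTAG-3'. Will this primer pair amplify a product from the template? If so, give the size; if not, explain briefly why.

No product — the primers' 3' ends point away from each other.

Primer A (CGGCAATGAATGGA) has reverse complement TCCATTCATTGCCG, which matches the top strand at positions 30–43; primer A anneals to the top strand there with its 3' end pointing upstream toward position 30.
Primer B (CGAGTAG) matches the top strand directly at positions 68–74; it anneals to the bottom strand with its 3' end pointing downstream toward position 74.
The 3' ends diverge (primer A extends toward position 1, primer B toward position 86), so the primers never converge on a shared product.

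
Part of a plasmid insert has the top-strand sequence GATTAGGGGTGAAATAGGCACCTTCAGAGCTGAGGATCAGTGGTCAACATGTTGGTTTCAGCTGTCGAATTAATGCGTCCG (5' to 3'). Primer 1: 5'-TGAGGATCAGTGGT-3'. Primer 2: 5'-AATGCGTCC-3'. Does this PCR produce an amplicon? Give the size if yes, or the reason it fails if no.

No product — both primers anneal to the same strand and extend in the same direction.

Primer 1 (TGAGGATCAGTGGT) matches the top strand at positions 31–44 (3' end points downstream).
Primer 2 (AATGCGTCC) also matches the top strand directly, at positions 72–80 — its reverse complement GGACGCATT is not present.
Both primers anneal to the bottom strand with 3' ends pointing the same way, so neither can prime synthesis back toward the other.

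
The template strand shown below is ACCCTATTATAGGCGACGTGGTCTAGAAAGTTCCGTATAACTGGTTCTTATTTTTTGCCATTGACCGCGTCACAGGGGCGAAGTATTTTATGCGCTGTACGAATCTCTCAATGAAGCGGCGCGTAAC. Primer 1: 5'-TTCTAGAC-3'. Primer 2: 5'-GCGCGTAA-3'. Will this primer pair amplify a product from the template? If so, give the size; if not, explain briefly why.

Primer 1 (TTCTAGAC) has reverse complement GTCTAGAA, which matches the top strand at positions 21–28; primer 1 anneals to the top strand there with its 3' end pointing upstream toward position 21.
Primer 2 (GCGCGTAA) matches the top strand directly at positions 119–126; it anneals to the bottom strand with its 3' end pointing downstream toward position 126.
The 3' ends diverge (primer 1 extends toward position 1, primer 2 toward position 127), so the primers never converge on a shared product.

No product — the primers' 3' ends point away from each other.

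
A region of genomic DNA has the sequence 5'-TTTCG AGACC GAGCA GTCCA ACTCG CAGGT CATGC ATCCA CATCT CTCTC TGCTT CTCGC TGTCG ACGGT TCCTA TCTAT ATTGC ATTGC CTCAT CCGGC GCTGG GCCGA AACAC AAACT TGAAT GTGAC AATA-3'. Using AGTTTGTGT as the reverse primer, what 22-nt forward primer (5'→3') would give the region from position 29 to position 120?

5'-GTCATGCATCCACATCTCTCTC-3'

The reverse primer's reverse complement ACACAAACT matches the template at positions 112–120; the product starts at position 29.
The forward primer is identical to the top strand over positions 29–50: GTCATGCATCCACATCTCTCTC.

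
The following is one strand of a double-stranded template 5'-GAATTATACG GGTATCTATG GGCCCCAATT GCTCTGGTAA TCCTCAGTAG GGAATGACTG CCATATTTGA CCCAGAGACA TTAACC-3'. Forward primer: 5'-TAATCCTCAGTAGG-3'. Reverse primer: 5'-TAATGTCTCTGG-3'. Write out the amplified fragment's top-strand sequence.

Forward primer TAATCCTCAGTAGG is found on the top strand at positions 38–51.
The reverse primer's reverse complement is CCAGAGACATTA, which matches the template at positions 72–83.
The product is the template from position 38 through 83 (46 bp).

5'-TAATCCTCAGTAGGGAATGACTGCCATATTTGACCCAGAGACATTA-3'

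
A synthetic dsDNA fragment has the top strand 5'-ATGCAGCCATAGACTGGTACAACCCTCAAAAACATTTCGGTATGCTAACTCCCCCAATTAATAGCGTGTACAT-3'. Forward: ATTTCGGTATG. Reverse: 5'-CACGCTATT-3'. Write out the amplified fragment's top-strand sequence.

Forward primer ATTTCGGTATG is found on the top strand at positions 34–44.
The reverse primer's reverse complement is AATAGCGTG, which matches the template at positions 60–68.
The product is the template from position 34 through 68 (35 bp).

5'-ATTTCGGTATGCTAACTCCCCCAATTAATAGCGTG-3'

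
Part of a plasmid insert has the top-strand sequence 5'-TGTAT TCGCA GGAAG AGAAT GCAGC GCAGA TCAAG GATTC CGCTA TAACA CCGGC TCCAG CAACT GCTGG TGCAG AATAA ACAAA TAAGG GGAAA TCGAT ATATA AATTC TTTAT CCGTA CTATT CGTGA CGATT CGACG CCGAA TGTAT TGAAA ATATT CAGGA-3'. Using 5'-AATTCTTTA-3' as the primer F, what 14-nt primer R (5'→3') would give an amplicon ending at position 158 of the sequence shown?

5'-TATTTTCAATACAT-3'

The forward primer binds at positions 106–114; the product's 3' end on the top strand is position 158.
The reverse primer anneals to the top strand over positions 145–158, i.e. to ATGTATTGAAAATA.
Its sequence written 5'→3' is the reverse complement: TATTTTCAATACAT.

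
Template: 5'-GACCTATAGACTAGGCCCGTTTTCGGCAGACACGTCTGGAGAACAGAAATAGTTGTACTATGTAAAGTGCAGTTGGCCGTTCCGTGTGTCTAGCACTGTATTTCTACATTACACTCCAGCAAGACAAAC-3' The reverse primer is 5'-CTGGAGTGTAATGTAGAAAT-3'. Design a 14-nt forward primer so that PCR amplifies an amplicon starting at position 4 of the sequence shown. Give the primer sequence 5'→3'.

5'-CTATAGACTAGGCC-3'

The reverse primer's reverse complement ATTTCTACATTACACTCCAG matches the template at positions 100–119; the product starts at position 4.
The forward primer is identical to the top strand over positions 4–17: CTATAGACTAGGCC.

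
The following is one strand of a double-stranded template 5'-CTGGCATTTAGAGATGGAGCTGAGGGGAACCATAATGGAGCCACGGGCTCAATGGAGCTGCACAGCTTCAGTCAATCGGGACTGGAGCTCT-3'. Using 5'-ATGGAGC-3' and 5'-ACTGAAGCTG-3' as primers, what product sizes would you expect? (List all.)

The forward primer ATGGAGC matches the top strand at positions 14–20, 35–41, 52–58.
The reverse primer's reverse complement is CAGCTTCAGT, matching at positions 63–72.
Each forward site pairs with the reverse site to give a product ending at position 72: sizes 59, 38, 21 bp.

59 bp, 38 bp, 21 bp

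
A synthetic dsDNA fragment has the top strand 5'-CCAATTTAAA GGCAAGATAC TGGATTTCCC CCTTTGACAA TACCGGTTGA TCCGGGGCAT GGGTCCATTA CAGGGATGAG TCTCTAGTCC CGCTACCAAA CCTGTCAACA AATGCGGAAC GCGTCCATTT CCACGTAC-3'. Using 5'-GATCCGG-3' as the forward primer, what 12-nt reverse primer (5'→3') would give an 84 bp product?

The forward primer binds at positions 49–55, so an 84 bp product ends at position 49 + 84 − 1 = 132.
The reverse primer anneals to the top strand over positions 121–132, i.e. to GCGTCCATTTCC.
Its sequence written 5'→3' is the reverse complement: GGAAATGGACGC.

5'-GGAAATGGACGC-3'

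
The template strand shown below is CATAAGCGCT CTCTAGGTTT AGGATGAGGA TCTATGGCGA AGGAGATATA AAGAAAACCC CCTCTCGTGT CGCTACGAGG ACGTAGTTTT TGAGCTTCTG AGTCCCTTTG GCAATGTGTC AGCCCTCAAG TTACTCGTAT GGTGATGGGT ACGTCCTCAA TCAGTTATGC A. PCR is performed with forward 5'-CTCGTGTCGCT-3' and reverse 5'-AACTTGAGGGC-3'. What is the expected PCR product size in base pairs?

69 bp

Scanning the template, CTCGTGTCGCT occurs at positions 64–74; this primer anneals to the bottom strand there with its 3' end pointing downstream.
Reverse complement of the reverse primer: GCCCTCAAGTT. This occurs on the top strand at positions 122–132.
Product length = (reverse-primer end) − (forward-primer start) + 1 = 132 − 64 + 1 = 69 bp.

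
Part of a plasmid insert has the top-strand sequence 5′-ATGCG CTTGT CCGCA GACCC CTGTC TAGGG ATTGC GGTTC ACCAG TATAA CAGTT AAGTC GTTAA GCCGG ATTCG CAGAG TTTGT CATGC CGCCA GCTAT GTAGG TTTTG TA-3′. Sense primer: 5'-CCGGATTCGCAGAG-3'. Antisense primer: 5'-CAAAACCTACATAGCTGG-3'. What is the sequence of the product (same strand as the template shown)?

Scanning the template, CCGGATTCGCAGAG occurs at positions 67–80; this primer anneals to the bottom strand there with its 3' end pointing downstream.
The reverse primer's reverse complement is CCAGCTATGTAGGTTTTG, which matches the template at positions 93–110.
The product is the template from position 67 through 110 (44 bp).

5'-CCGGATTCGCAGAGTTTGTCATGCCGCCAGCTATGTAGGTTTTG-3'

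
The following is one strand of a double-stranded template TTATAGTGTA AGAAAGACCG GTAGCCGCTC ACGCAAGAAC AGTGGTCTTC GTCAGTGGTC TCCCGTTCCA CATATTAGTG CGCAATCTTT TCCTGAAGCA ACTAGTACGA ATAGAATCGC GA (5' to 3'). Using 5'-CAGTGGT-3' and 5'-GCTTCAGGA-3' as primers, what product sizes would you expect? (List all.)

60 bp, 47 bp

The forward primer CAGTGGT matches the top strand at positions 40–46, 53–59.
The reverse primer's reverse complement is TCCTGAAGC, matching at positions 91–99.
Each forward site pairs with the reverse site to give a product ending at position 99: sizes 60, 47 bp.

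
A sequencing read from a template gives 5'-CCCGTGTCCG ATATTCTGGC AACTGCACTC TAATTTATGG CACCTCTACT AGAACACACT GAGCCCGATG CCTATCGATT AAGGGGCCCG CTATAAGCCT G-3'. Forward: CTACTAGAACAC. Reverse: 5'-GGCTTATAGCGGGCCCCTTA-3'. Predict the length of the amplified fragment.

54 bp

The forward primer matches the template at positions 46–57.
Taking the reverse complement of GGCTTATAGCGGGCCCCTTA gives TAAGGGGCCCGCTATAAGCC, found at positions 80–99 on the template; the primer anneals here to the top strand with its 3' end pointing upstream.
The product runs from position 46 to position 99, so its length is 99 − 46 + 1 = 54 bp.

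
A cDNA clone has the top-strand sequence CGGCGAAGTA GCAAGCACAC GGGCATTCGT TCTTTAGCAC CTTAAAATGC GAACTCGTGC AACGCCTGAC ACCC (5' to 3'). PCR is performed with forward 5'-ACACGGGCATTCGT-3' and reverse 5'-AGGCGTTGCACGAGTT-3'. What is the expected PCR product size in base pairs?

51 bp

Forward primer ACACGGGCATTCGT is found on the top strand at positions 17–30.
Reverse complement of the reverse primer: AACTCGTGCAACGCCT. This occurs on the top strand at positions 52–67.
Amplicon spans positions 17–67: 51 bp.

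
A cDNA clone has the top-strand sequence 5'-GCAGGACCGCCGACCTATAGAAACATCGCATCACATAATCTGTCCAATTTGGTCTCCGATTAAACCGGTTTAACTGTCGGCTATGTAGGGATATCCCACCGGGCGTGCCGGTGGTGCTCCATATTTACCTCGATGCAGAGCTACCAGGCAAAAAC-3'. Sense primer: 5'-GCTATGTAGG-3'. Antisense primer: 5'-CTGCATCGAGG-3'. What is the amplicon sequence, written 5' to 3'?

5'-GCTATGTAGGGATATCCCACCGGGCGTGCCGGTGGTGCTCCATATTTACCTCGATGCAG-3'

The forward primer matches the template at positions 80–89.
Reverse complement of the reverse primer: CCTCGATGCAG. This occurs on the top strand at positions 128–138.
The product is the template from position 80 through 138 (59 bp).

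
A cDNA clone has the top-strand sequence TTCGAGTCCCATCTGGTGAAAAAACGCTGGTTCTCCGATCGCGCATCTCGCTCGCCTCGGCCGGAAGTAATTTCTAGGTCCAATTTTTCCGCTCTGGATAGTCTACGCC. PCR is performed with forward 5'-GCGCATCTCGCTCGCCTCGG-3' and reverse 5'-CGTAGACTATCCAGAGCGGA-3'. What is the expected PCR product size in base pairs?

The forward primer matches the template at positions 41–60.
Taking the reverse complement of CGTAGACTATCCAGAGCGGA gives TCCGCTCTGGATAGTCTACG, found at positions 88–107 on the template; the primer anneals here to the top strand with its 3' end pointing upstream.
The product runs from position 41 to position 107, so its length is 107 − 41 + 1 = 67 bp.

67 bp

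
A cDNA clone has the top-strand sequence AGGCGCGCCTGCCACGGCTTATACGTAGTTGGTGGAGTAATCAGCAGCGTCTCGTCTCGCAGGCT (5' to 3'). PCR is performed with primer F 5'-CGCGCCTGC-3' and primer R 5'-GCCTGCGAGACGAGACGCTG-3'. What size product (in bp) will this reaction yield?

The forward primer matches the template at positions 4–12.
Taking the reverse complement of GCCTGCGAGACGAGACGCTG gives CAGCGTCTCGTCTCGCAGGC, found at positions 45–64 on the template; the primer anneals here to the top strand with its 3' end pointing upstream.
Product length = (reverse-primer end) − (forward-primer start) + 1 = 64 − 4 + 1 = 61 bp.

61 bp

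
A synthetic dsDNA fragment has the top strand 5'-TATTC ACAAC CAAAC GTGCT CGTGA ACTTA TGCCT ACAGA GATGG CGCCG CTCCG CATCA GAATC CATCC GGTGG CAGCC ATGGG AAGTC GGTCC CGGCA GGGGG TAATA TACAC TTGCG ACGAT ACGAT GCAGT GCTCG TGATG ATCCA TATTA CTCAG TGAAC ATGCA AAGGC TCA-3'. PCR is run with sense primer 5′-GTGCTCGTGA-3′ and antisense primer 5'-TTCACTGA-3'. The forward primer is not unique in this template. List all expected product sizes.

149 bp, 31 bp

The forward primer GTGCTCGTGA matches the top strand at positions 16–25, 134–143.
The reverse primer's reverse complement is TCAGTGAA, matching at positions 157–164.
Each forward site pairs with the reverse site to give a product ending at position 164: sizes 149, 31 bp.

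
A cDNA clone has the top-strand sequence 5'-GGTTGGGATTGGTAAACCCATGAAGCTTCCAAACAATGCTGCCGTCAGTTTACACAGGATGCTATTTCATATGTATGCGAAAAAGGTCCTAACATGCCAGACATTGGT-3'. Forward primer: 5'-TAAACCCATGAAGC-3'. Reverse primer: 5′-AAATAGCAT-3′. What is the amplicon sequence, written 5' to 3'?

5'-TAAACCCATGAAGCTTCCAAACAATGCTGCCGTCAGTTTACACAGGATGCTATTT-3'

Scanning the template, TAAACCCATGAAGC occurs at positions 13–26; this primer anneals to the bottom strand there with its 3' end pointing downstream.
Taking the reverse complement of AAATAGCAT gives ATGCTATTT, found at positions 59–67 on the template; the primer anneals here to the top strand with its 3' end pointing upstream.
The product is the template from position 13 through 67 (55 bp).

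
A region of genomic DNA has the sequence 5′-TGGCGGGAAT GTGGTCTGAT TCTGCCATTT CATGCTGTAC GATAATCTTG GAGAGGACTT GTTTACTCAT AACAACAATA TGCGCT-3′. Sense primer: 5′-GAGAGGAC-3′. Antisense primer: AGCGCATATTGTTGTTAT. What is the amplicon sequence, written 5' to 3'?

5'-GAGAGGACTTGTTTACTCATAACAACAATATGCGCT-3'

Forward primer GAGAGGAC is found on the top strand at positions 51–58.
Taking the reverse complement of AGCGCATATTGTTGTTAT gives ATAACAACAATATGCGCT, found at positions 69–86 on the template; the primer anneals here to the top strand with its 3' end pointing upstream.
The product is the template from position 51 through 86 (36 bp).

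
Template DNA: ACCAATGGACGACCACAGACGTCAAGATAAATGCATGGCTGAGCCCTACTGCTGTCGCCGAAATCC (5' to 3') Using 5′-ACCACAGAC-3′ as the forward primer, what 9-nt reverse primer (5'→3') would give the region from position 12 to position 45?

The product's 3' end on the top strand is position 45.
The reverse primer anneals to the top strand over positions 37–45, i.e. to GGCTGAGCC.
Its sequence written 5'→3' is the reverse complement: GGCTCAGCC.

5'-GGCTCAGCC-3'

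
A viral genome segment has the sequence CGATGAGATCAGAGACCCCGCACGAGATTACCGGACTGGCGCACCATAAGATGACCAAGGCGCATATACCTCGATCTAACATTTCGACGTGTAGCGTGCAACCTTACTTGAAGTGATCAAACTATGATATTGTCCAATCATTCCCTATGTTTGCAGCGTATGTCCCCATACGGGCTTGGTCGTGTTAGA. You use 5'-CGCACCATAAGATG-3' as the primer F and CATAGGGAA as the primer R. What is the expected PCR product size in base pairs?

110 bp

Forward primer CGCACCATAAGATG is found on the top strand at positions 40–53.
Taking the reverse complement of CATAGGGAA gives TTCCCTATG, found at positions 141–149 on the template; the primer anneals here to the top strand with its 3' end pointing upstream.
The product runs from position 40 to position 149, so its length is 149 − 40 + 1 = 110 bp.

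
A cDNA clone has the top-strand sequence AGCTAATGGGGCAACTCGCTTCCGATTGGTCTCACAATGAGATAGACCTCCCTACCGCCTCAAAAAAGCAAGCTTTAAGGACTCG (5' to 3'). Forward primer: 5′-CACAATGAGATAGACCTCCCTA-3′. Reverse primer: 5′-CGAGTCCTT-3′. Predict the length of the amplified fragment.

Forward primer CACAATGAGATAGACCTCCCTA is found on the top strand at positions 33–54.
The reverse primer's reverse complement is AAGGACTCG, which matches the template at positions 77–85.
Amplicon spans positions 33–85: 53 bp.

53 bp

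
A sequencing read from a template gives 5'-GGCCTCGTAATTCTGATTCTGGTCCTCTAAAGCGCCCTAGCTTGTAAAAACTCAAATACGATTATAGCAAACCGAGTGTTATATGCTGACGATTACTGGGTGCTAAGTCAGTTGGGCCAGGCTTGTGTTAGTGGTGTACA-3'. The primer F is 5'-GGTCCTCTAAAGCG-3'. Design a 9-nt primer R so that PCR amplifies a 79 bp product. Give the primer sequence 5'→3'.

The forward primer binds at positions 21–34, so a 79 bp product ends at position 21 + 79 − 1 = 99.
The reverse primer anneals to the top strand over positions 91–99, i.e. to GATTACTGG.
Its sequence written 5'→3' is the reverse complement: CCAGTAATC.

5'-CCAGTAATC-3'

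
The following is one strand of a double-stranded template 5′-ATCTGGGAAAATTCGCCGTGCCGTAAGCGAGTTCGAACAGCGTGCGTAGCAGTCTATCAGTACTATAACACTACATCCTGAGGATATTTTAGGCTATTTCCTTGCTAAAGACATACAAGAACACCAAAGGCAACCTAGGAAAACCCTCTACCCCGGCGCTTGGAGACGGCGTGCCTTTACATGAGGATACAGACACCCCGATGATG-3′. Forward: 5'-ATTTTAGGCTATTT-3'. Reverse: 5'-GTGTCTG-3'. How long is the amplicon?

111 bp

Scanning the template, ATTTTAGGCTATTT occurs at positions 86–99; this primer anneals to the bottom strand there with its 3' end pointing downstream.
Taking the reverse complement of GTGTCTG gives CAGACAC, found at positions 190–196 on the template; the primer anneals here to the top strand with its 3' end pointing upstream.
Amplicon spans positions 86–196: 111 bp.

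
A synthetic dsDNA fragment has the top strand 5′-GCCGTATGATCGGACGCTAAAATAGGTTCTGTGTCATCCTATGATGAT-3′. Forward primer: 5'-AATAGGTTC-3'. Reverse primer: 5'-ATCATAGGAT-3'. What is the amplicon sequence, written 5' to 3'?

5'-AATAGGTTCTGTGTCATCCTATGAT-3'

Scanning the template, AATAGGTTC occurs at positions 21–29; this primer anneals to the bottom strand there with its 3' end pointing downstream.
Taking the reverse complement of ATCATAGGAT gives ATCCTATGAT, found at positions 36–45 on the template; the primer anneals here to the top strand with its 3' end pointing upstream.
The product is the template from position 21 through 45 (25 bp).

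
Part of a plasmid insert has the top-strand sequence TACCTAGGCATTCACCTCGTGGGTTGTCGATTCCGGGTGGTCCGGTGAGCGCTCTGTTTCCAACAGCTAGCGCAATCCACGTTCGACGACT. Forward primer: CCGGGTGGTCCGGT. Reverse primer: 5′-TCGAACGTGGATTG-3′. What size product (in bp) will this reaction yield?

54 bp

Scanning the template, CCGGGTGGTCCGGT occurs at positions 33–46; this primer anneals to the bottom strand there with its 3' end pointing downstream.
The reverse primer's reverse complement is CAATCCACGTTCGA, which matches the template at positions 73–86.
Amplicon spans positions 33–86: 54 bp.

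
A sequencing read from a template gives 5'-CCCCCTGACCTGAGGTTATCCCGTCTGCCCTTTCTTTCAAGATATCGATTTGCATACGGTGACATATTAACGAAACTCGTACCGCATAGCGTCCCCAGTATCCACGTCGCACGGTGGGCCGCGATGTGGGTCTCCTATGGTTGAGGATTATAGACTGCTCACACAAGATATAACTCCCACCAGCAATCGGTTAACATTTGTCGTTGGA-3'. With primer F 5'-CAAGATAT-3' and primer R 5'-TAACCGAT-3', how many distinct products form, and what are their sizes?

Two products: 156 bp, 30 bp

The forward primer CAAGATAT matches the top strand at positions 38–45, 164–171.
The reverse primer's reverse complement is ATCGGTTA, matching at positions 186–193.
Each forward site pairs with the reverse site to give a product ending at position 193: sizes 156, 30 bp.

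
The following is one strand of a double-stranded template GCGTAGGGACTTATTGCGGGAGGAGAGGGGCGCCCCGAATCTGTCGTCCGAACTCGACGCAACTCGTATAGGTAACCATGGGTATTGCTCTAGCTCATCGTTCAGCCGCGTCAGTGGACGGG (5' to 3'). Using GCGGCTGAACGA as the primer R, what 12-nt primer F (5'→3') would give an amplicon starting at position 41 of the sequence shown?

The reverse primer's reverse complement TCGTTCAGCCGC matches the template at positions 98–109; the product starts at position 41.
The forward primer is identical to the top strand over positions 41–52: CTGTCGTCCGAA.

5'-CTGTCGTCCGAA-3'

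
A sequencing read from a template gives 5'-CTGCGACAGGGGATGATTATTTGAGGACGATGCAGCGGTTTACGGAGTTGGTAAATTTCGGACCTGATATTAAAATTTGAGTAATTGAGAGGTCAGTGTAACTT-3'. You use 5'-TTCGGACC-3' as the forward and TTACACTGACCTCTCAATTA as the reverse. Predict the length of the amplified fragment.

The forward primer matches the template at positions 57–64.
The reverse primer's reverse complement is TAATTGAGAGGTCAGTGTAA, which matches the template at positions 82–101.
Amplicon spans positions 57–101: 45 bp.

45 bp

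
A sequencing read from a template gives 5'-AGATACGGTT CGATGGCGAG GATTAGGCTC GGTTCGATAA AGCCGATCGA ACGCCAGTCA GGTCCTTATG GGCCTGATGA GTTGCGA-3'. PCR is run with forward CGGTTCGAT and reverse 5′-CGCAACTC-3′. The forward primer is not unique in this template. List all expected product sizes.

The forward primer CGGTTCGAT matches the top strand at positions 6–14, 30–38.
The reverse primer's reverse complement is GAGTTGCG, matching at positions 79–86.
Each forward site pairs with the reverse site to give a product ending at position 86: sizes 81, 57 bp.

81 bp, 57 bp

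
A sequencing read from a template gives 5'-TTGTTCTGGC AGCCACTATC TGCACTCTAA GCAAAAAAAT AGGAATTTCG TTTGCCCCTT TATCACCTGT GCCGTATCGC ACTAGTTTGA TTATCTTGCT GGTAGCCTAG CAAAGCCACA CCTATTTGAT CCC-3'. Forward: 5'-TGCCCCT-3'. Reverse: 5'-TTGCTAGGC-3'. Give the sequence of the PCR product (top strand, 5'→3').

The forward primer matches the template at positions 53–59.
The reverse primer's reverse complement is GCCTAGCAA, which matches the template at positions 105–113.
The product is the template from position 53 through 113 (61 bp).

5'-TGCCCCTTTATCACCTGTGCCGTATCGCACTAGTTTGATTATCTTGCTGGTAGCCTAGCAA-3'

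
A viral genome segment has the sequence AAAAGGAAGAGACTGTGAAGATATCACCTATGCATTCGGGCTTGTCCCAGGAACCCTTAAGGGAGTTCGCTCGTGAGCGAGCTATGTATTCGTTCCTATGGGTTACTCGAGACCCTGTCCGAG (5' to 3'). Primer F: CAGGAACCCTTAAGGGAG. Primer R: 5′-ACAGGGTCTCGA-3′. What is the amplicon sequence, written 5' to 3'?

The forward primer matches the template at positions 48–65.
The reverse primer's reverse complement is TCGAGACCCTGT, which matches the template at positions 107–118.
The product is the template from position 48 through 118 (71 bp).

5'-CAGGAACCCTTAAGGGAGTTCGCTCGTGAGCGAGCTATGTATTCGTTCCTATGGGTTACTCGAGACCCTGT-3'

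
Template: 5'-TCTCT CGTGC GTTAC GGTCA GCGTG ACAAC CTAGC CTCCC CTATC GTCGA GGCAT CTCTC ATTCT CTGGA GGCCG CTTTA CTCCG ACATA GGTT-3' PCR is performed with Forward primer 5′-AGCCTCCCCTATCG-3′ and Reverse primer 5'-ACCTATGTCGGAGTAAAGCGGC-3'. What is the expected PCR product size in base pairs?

Forward primer AGCCTCCCCTATCG is found on the top strand at positions 33–46.
Reverse complement of the reverse primer: GCCGCTTTACTCCGACATAGGT. This occurs on the top strand at positions 72–93.
Product length = (reverse-primer end) − (forward-primer start) + 1 = 93 − 33 + 1 = 61 bp.

61 bp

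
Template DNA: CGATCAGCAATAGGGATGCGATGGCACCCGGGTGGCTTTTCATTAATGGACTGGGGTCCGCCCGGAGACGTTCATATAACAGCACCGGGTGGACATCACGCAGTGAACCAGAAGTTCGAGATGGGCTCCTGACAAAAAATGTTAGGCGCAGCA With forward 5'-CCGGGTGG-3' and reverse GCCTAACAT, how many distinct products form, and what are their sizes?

Two products: 120 bp, 63 bp

The forward primer CCGGGTGG matches the top strand at positions 28–35, 85–92.
The reverse primer's reverse complement is ATGTTAGGC, matching at positions 139–147.
Each forward site pairs with the reverse site to give a product ending at position 147: sizes 120, 63 bp.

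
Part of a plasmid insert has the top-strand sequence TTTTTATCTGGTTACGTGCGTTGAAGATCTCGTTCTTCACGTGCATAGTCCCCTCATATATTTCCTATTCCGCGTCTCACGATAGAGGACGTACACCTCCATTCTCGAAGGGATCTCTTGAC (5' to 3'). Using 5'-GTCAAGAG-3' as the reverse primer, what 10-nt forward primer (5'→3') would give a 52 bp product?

5'-CGCGTCTCAC-3'

The reverse primer's reverse complement CTCTTGAC matches the template at positions 115–122, so the product ends at position 122.
A 52 bp product then starts at position 122 − 52 + 1 = 71.
The forward primer is identical to the top strand there: CGCGTCTCAC.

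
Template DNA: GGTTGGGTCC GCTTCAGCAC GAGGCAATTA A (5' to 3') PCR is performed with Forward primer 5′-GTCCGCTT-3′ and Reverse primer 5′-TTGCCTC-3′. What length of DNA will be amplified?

21 bp

Scanning the template, GTCCGCTT occurs at positions 7–14; this primer anneals to the bottom strand there with its 3' end pointing downstream.
Taking the reverse complement of TTGCCTC gives GAGGCAA, found at positions 21–27 on the template; the primer anneals here to the top strand with its 3' end pointing upstream.
Product length = (reverse-primer end) − (forward-primer start) + 1 = 27 − 7 + 1 = 21 bp.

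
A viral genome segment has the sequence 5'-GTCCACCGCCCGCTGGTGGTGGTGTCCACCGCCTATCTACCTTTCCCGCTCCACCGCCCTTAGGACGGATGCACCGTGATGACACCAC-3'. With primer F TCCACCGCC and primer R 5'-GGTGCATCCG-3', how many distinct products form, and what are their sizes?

Three products: 74 bp, 51 bp, 26 bp

The forward primer TCCACCGCC matches the top strand at positions 2–10, 25–33, 50–58.
The reverse primer's reverse complement is CGGATGCACC, matching at positions 66–75.
Each forward site pairs with the reverse site to give a product ending at position 75: sizes 74, 51, 26 bp.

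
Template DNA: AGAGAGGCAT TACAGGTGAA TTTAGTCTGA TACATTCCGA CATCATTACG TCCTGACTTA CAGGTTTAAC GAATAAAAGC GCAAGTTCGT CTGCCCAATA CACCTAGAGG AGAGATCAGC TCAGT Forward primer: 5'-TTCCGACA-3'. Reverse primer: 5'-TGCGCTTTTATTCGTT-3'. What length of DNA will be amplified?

Scanning the template, TTCCGACA occurs at positions 35–42; this primer anneals to the bottom strand there with its 3' end pointing downstream.
Taking the reverse complement of TGCGCTTTTATTCGTT gives AACGAATAAAAGCGCA, found at positions 68–83 on the template; the primer anneals here to the top strand with its 3' end pointing upstream.
Product length = (reverse-primer end) − (forward-primer start) + 1 = 83 − 35 + 1 = 49 bp.

49 bp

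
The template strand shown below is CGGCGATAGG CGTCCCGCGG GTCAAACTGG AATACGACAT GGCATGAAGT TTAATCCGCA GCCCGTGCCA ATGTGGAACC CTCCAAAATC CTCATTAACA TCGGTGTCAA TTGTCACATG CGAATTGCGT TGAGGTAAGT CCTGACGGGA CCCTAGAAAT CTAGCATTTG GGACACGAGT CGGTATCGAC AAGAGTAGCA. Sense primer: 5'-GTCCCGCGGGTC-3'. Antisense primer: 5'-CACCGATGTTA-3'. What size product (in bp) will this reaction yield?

95 bp

The forward primer matches the template at positions 12–23.
Taking the reverse complement of CACCGATGTTA gives TAACATCGGTG, found at positions 96–106 on the template; the primer anneals here to the top strand with its 3' end pointing upstream.
Amplicon spans positions 12–106: 95 bp.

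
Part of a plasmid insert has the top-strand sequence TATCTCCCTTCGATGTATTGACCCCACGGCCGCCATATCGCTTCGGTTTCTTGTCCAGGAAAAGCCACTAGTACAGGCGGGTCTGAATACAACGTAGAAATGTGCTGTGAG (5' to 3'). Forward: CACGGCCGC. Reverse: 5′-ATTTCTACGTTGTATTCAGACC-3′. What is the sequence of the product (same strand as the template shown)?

5'-CACGGCCGCCATATCGCTTCGGTTTCTTGTCCAGGAAAAGCCACTAGTACAGGCGGGTCTGAATACAACGTAGAAAT-3'

Scanning the template, CACGGCCGC occurs at positions 25–33; this primer anneals to the bottom strand there with its 3' end pointing downstream.
The reverse primer's reverse complement is GGTCTGAATACAACGTAGAAAT, which matches the template at positions 80–101.
The product is the template from position 25 through 101 (77 bp).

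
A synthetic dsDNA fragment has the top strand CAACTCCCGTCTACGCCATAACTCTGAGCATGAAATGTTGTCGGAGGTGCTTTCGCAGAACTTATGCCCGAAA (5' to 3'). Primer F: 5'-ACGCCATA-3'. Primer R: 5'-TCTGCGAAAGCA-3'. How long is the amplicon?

Forward primer ACGCCATA is found on the top strand at positions 13–20.
The reverse primer's reverse complement is TGCTTTCGCAGA, which matches the template at positions 48–59.
Product length = (reverse-primer end) − (forward-primer start) + 1 = 59 − 13 + 1 = 47 bp.

47 bp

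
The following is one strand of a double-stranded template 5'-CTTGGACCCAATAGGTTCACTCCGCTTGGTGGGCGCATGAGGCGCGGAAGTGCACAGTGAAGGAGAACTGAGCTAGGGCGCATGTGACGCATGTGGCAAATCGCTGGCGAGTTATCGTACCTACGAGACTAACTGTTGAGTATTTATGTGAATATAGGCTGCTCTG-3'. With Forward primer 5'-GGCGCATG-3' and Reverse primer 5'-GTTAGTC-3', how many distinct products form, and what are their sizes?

Two products: 102 bp, 57 bp

The forward primer GGCGCATG matches the top strand at positions 32–39, 77–84.
The reverse primer's reverse complement is GACTAAC, matching at positions 127–133.
Each forward site pairs with the reverse site to give a product ending at position 133: sizes 102, 57 bp.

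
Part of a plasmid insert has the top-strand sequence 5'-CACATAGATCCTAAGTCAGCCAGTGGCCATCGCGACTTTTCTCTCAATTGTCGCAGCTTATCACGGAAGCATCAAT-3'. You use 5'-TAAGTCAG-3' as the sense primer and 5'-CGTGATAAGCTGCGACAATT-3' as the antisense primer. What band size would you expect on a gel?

54 bp

Scanning the template, TAAGTCAG occurs at positions 12–19; this primer anneals to the bottom strand there with its 3' end pointing downstream.
The reverse primer's reverse complement is AATTGTCGCAGCTTATCACG, which matches the template at positions 46–65.
Amplicon spans positions 12–65: 54 bp.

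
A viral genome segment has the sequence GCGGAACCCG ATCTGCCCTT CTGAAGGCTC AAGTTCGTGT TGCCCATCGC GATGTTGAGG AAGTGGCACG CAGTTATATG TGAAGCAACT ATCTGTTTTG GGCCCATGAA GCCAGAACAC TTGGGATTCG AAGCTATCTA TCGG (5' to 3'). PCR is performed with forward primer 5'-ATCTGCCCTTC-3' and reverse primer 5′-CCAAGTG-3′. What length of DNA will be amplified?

Forward primer ATCTGCCCTTC is found on the top strand at positions 11–21.
Taking the reverse complement of CCAAGTG gives CACTTGG, found at positions 118–124 on the template; the primer anneals here to the top strand with its 3' end pointing upstream.
Amplicon spans positions 11–124: 114 bp.

114 bp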